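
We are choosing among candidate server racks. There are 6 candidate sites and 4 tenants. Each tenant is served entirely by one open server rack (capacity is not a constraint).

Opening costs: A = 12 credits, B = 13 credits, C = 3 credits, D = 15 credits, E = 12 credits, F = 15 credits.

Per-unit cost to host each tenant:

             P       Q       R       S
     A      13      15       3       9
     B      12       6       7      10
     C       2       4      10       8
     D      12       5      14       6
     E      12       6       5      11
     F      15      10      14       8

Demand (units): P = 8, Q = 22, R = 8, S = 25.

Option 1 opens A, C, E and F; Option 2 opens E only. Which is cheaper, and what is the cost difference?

Option 1: {A, C, E, F}: P→C 2·8=16, Q→C 4·22=88, R→A 3·8=24, S→C 8·25=200. Service 328; fixed 42; total 370.
Option 2: {E}: P→E 12·8=96, Q→E 6·22=132, R→E 5·8=40, S→E 11·25=275. Service 543; fixed 12; total 555.
Difference: |370 − 555| = 185.

Option 1 is cheaper by 185.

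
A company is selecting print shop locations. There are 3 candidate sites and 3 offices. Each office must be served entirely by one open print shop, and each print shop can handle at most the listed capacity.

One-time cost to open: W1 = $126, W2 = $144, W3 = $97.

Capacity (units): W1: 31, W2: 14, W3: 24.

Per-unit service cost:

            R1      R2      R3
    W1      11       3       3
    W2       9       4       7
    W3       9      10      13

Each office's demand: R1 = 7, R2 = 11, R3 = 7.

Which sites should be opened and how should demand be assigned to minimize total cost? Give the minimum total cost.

Minimum total cost: 257

Open {W1}: R1→W1 11·7=77, R2→W1 3·11=33, R3→W1 3·7=21.
Loads: W1 carries 25/31. Service 131; fixed 126; total 257.
Next best feasible plan costs 340.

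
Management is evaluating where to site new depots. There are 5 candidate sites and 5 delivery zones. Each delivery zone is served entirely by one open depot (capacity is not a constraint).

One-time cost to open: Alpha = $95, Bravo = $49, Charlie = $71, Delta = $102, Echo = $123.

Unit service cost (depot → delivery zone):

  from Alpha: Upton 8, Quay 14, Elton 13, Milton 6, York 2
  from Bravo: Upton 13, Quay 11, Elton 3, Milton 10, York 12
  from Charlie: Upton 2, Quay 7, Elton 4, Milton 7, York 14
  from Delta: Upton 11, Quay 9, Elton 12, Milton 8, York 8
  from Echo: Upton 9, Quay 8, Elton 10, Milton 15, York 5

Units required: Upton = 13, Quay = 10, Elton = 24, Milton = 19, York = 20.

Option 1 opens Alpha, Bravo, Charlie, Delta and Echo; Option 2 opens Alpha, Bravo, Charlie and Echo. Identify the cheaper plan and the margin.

Option 1: {Alpha, Bravo, Charlie, Delta, Echo}: Upton→Charlie 2·13=26, Quay→Charlie 7·10=70, Elton→Bravo 3·24=72, Milton→Alpha 6·19=114, York→Alpha 2·20=40. Service 322; fixed 440; total 762.
Option 2: {Alpha, Bravo, Charlie, Echo}: Upton→Charlie 2·13=26, Quay→Charlie 7·10=70, Elton→Bravo 3·24=72, Milton→Alpha 6·19=114, York→Alpha 2·20=40. Service 322; fixed 338; total 660.
Difference: |762 − 660| = 102.

Option 2 is cheaper by 102.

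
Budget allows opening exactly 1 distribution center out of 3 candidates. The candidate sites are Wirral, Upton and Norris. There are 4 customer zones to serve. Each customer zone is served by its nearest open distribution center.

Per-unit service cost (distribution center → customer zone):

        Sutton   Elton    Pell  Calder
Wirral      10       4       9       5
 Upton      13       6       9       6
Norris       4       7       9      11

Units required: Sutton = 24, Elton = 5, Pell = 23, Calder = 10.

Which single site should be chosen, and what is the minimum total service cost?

With exactly 1 open, each customer zone uses its cheapest among the chosen.
{Norris}: Sutton→Norris 4·24=96, Elton→Norris 7·5=35, Pell→Norris 9·23=207, Calder→Norris 11·10=110. Service cost 448.
{Wirral}: service cost 517
{Upton}: service cost 609
Among all 3 size-1 choices, {Norris} is lowest.

Choose Norris only; total service cost 448.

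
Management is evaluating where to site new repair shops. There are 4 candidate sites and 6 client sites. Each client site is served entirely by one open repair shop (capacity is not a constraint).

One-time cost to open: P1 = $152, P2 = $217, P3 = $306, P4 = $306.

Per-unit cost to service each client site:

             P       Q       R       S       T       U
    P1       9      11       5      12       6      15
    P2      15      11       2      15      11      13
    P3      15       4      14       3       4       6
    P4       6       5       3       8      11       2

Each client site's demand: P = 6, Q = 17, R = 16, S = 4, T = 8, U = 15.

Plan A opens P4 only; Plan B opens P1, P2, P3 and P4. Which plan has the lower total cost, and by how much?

Plan A is cheaper by 566.

Plan A: {P4}: P→P4 6·6=36, Q→P4 5·17=85, R→P4 3·16=48, S→P4 8·4=32, T→P4 11·8=88, U→P4 2·15=30. Service 319; fixed 306; total 625.
Plan B: {P1, P2, P3, P4}: P→P4 6·6=36, Q→P3 4·17=68, R→P2 2·16=32, S→P3 3·4=12, T→P3 4·8=32, U→P4 2·15=30. Service 210; fixed 981; total 1191.
Difference: |625 − 1191| = 566.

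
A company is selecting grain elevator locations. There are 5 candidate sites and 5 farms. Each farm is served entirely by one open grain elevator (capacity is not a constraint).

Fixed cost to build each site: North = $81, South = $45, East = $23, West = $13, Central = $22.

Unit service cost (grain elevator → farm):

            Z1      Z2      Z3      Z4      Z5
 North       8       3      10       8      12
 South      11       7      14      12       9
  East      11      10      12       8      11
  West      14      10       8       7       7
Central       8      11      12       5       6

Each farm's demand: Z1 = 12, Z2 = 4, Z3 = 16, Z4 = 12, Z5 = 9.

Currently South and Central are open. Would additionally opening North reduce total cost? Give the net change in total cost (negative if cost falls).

No — net change +33 (cost rises by 33).

Current service cost with {South, Central}: 430.
Adding North: each farm re-picks its cheapest; new service cost 382, saving 48.
Extra fixed cost: 81. Net change = 81 − 48 = 33.
(Totals: 497 → 530.)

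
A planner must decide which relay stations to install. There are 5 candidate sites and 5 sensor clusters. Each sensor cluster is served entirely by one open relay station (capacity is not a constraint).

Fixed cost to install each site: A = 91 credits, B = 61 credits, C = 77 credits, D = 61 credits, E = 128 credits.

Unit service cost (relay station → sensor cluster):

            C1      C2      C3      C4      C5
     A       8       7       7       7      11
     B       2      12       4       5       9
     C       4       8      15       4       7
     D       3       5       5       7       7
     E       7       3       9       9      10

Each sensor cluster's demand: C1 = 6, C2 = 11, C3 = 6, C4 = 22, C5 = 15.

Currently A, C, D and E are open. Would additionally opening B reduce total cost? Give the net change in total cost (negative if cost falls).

No — net change +49 (cost rises by 49).

Current service cost with {A, C, D, E}: 274.
Adding B: each sensor cluster re-picks its cheapest; new service cost 262, saving 12.
Extra fixed cost: 61. Net change = 61 − 12 = 49.
(Totals: 631 → 680.)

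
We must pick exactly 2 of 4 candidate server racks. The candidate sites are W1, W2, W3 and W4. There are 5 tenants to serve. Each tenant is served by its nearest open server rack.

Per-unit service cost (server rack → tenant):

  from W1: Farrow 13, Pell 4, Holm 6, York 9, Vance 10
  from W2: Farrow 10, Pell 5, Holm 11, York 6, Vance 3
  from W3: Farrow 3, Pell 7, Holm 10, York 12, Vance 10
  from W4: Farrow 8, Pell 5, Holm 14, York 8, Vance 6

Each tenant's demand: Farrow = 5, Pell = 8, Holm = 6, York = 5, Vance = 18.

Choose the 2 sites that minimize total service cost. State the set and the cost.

Choose W2 and W3; total service cost 199.

With exactly 2 open, each tenant uses its cheapest among the chosen.
{W2, W3}: Farrow→W3 3·5=15, Pell→W2 5·8=40, Holm→W3 10·6=60, York→W2 6·5=30, Vance→W2 3·18=54. Service cost 199.
{W1, W2}: service cost 202
{W2, W4}: service cost 230
Among all 6 size-2 choices, {W2, W3} is lowest.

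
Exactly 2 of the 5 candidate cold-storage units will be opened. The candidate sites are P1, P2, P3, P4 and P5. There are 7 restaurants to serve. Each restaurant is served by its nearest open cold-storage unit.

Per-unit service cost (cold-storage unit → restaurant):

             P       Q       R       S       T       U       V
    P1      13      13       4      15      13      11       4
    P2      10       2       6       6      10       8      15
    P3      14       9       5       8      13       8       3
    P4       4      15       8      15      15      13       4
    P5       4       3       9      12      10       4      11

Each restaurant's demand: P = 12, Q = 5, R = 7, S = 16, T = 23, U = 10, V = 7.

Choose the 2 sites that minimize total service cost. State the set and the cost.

With exactly 2 open, each restaurant uses its cheapest among the chosen.
{P3, P5}: P→P5 4·12=48, Q→P5 3·5=15, R→P3 5·7=35, S→P3 8·16=128, T→P5 10·23=230, U→P5 4·10=40, V→P3 3·7=21. Service cost 517.
{P2, P4}: service cost 534
{P2, P5}: service cost 543
Among all 10 size-2 choices, {P3, P5} is lowest.

Choose P3 and P5; total service cost 517.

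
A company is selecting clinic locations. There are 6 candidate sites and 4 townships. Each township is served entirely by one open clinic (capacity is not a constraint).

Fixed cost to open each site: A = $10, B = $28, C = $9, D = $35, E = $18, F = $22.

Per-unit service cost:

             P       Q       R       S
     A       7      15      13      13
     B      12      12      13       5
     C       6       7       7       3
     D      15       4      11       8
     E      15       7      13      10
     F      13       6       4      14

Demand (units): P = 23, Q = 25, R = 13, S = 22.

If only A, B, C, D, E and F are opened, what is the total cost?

Total cost: 478

Each township is assigned to its cheapest site among the open ones.
{A, B, C, D, E, F}: P→C 6·23=138, Q→D 4·25=100, R→F 4·13=52, S→C 3·22=66. Service 356; fixed 122; total 478.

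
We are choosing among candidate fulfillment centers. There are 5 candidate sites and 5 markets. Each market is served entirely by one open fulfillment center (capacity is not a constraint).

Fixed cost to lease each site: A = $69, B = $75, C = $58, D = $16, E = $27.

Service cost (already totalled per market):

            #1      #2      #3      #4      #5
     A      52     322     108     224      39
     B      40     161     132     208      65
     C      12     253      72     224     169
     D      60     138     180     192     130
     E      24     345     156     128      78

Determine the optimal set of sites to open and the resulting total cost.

For any fixed open set, each market goes to its cheapest open site; total = fixed + service.
{C, D, E}: #1→C 12, #2→D 138, #3→C 72, #4→E 128, #5→E 78. Service 428; fixed 101; total 529.
{A, D, E}: service 437 + fixed 112 = 549
{A, C, D, E}: #1→C 12, #2→D 138, #3→C 72, #4→E 128, #5→A 39. Service 389; fixed 170; total 559.
{A, B, C, D, E}: #1→C 12, #2→D 138, #3→C 72, #4→E 128, #5→A 39. Service 389; fixed 245; total 634.
No other subset beats 529.

Open C, D and E; minimum total cost 529.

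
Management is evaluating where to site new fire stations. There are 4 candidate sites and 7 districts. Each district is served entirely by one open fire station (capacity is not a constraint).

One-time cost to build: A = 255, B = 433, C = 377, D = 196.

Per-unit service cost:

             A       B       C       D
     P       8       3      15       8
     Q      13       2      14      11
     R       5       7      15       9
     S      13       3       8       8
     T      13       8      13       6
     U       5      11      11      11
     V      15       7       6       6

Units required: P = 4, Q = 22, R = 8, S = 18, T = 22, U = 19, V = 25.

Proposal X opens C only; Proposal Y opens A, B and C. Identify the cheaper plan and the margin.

Proposal X: {C}: P→C 15·4=60, Q→C 14·22=308, R→C 15·8=120, S→C 8·18=144, T→C 13·22=286, U→C 11·19=209, V→C 6·25=150. Service 1277; fixed 377; total 1654.
Proposal Y: {A, B, C}: P→B 3·4=12, Q→B 2·22=44, R→A 5·8=40, S→B 3·18=54, T→B 8·22=176, U→A 5·19=95, V→C 6·25=150. Service 571; fixed 1065; total 1636.
Difference: |1654 − 1636| = 18.

Proposal Y is cheaper by 18.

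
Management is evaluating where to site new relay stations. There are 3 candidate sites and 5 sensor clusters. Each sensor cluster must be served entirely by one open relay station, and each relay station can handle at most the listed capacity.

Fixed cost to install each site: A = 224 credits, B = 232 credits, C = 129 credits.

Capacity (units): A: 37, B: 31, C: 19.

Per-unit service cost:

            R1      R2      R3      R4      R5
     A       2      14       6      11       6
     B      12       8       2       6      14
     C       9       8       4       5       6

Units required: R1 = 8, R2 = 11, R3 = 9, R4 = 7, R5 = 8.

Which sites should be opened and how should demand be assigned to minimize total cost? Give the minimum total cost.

Open {A, C}: R1→A 2·8=16, R2→C 8·11=88, R3→A 6·9=54, R4→C 5·7=35, R5→A 6·8=48.
Loads: A carries 25/37, C carries 18/19. Service 241; fixed 353; total 594.
Next best feasible plan costs 629.

Minimum total cost: 594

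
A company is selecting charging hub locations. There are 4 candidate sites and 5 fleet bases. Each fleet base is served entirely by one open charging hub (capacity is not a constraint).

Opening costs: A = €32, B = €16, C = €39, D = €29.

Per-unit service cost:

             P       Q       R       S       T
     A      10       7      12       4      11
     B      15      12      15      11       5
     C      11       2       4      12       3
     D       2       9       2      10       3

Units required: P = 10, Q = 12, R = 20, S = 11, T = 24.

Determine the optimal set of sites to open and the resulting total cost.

Open A, C and D; minimum total cost 300.

For any fixed open set, each fleet base goes to its cheapest open site; total = fixed + service.
{A, C, D}: P→D 2·10=20, Q→C 2·12=24, R→D 2·20=40, S→A 4·11=44, T→C 3·24=72. Service 200; fixed 100; total 300.
{A, B, C, D}: service 200 + fixed 116 = 316
{A, D}: service 260 + fixed 61 = 321
{B}: P→B 15·10=150, Q→B 12·12=144, R→B 15·20=300, S→B 11·11=121, T→B 5·24=120. Service 835; fixed 16; total 851.
No other subset beats 300.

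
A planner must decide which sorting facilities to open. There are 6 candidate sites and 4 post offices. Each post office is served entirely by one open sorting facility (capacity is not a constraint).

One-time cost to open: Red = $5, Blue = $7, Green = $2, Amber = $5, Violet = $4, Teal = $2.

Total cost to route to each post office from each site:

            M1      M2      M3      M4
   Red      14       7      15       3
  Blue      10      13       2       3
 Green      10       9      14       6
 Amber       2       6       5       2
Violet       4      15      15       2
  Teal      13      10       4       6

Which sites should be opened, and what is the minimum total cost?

Open Amber only; minimum total cost 20.

For any fixed open set, each post office goes to its cheapest open site; total = fixed + service.
{Amber}: M1→Amber 2, M2→Amber 6, M3→Amber 5, M4→Amber 2. Service 15; fixed 5; total 20.
{Amber, Teal}: service 14 + fixed 7 = 21
{Green, Amber}: service 15 + fixed 7 = 22
{Red, Blue, Green, Amber, Violet, Teal}: service 12 + fixed 25 = 37
No other subset beats 20.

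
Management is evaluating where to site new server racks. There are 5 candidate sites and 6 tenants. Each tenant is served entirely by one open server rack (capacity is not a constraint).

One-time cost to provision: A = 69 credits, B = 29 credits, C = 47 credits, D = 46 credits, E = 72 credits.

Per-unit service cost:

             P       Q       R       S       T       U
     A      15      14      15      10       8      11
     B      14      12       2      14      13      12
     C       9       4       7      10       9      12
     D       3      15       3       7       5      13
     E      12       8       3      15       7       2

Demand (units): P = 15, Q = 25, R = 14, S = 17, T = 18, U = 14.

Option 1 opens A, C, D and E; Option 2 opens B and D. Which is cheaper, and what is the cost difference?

Option 1: {A, C, D, E}: P→D 3·15=45, Q→C 4·25=100, R→D 3·14=42, S→D 7·17=119, T→D 5·18=90, U→E 2·14=28. Service 424; fixed 234; total 658.
Option 2: {B, D}: P→D 3·15=45, Q→B 12·25=300, R→B 2·14=28, S→D 7·17=119, T→D 5·18=90, U→B 12·14=168. Service 750; fixed 75; total 825.
Difference: |658 − 825| = 167.

Option 1 is cheaper by 167.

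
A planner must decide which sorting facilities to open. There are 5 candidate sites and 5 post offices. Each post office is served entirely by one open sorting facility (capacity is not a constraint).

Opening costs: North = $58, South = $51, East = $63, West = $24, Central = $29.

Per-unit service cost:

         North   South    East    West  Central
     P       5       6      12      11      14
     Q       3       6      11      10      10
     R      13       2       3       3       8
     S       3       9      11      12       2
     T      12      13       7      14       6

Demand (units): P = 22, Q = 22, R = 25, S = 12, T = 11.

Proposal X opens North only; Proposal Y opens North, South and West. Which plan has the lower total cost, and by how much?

Proposal Y is cheaper by 200.

Proposal X: {North}: P→North 5·22=110, Q→North 3·22=66, R→North 13·25=325, S→North 3·12=36, T→North 12·11=132. Service 669; fixed 58; total 727.
Proposal Y: {North, South, West}: P→North 5·22=110, Q→North 3·22=66, R→South 2·25=50, S→North 3·12=36, T→North 12·11=132. Service 394; fixed 133; total 527.
Difference: |727 − 527| = 200.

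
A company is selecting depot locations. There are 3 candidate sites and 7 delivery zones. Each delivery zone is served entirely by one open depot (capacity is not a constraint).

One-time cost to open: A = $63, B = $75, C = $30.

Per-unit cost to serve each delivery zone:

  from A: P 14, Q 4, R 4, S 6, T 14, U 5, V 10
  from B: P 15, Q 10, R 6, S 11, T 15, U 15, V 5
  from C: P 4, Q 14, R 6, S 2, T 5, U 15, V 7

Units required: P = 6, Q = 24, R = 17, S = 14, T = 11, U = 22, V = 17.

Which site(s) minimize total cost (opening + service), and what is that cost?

For any fixed open set, each delivery zone goes to its cheapest open site; total = fixed + service.
{A, C}: P→C 4·6=24, Q→A 4·24=96, R→A 4·17=68, S→C 2·14=28, T→C 5·11=55, U→A 5·22=110, V→C 7·17=119. Service 500; fixed 93; total 593.
{A, B, C}: P→C 4·6=24, Q→A 4·24=96, R→A 4·17=68, S→C 2·14=28, T→C 5·11=55, U→A 5·22=110, V→B 5·17=85. Service 466; fixed 168; total 634.
{A, B}: P→A 14·6=84, Q→A 4·24=96, R→A 4·17=68, S→A 6·14=84, T→A 14·11=154, U→A 5·22=110, V→B 5·17=85. Service 681; fixed 138; total 819.
{C}: service 994 + fixed 30 = 1024
No other subset beats 593.

Open A and C; minimum total cost 593.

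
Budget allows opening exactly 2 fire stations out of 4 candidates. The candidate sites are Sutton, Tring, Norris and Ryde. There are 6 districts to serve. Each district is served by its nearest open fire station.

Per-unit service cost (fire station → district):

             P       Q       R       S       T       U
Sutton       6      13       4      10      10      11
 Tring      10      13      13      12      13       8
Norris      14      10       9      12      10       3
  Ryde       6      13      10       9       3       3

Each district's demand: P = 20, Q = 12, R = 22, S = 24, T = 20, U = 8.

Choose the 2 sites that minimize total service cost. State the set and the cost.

Choose Sutton and Ryde; total service cost 664.

With exactly 2 open, each district uses its cheapest among the chosen.
{Sutton, Ryde}: P→Sutton 6·20=120, Q→Sutton 13·12=156, R→Sutton 4·22=88, S→Ryde 9·24=216, T→Ryde 3·20=60, U→Ryde 3·8=24. Service cost 664.
{Norris, Ryde}: service cost 738
{Sutton, Norris}: service cost 792
Among all 6 size-2 choices, {Sutton, Ryde} is lowest.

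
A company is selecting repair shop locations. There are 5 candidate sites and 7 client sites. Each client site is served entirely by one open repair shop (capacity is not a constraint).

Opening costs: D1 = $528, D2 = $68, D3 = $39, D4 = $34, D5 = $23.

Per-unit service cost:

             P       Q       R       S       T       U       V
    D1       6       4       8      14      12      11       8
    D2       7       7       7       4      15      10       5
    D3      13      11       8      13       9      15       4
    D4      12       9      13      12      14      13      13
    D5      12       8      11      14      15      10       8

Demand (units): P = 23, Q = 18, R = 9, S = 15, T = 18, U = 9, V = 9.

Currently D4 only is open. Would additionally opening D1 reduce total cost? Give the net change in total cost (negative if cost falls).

No — net change +156 (cost rises by 156).

Current service cost with {D4}: 1221.
Adding D1: each client site re-picks its cheapest; new service cost 849, saving 372.
Extra fixed cost: 528. Net change = 528 − 372 = 156.
(Totals: 1255 → 1411.)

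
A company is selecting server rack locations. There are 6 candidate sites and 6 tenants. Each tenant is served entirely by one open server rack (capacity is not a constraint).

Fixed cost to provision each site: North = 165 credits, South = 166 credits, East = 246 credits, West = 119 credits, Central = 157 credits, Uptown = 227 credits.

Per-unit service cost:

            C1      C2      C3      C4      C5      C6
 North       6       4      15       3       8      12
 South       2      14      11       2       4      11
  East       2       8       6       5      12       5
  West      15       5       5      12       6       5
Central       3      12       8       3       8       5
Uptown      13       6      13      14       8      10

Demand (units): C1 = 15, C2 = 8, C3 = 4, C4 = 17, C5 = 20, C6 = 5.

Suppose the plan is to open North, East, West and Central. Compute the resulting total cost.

Each tenant is assigned to its cheapest site among the open ones.
{North, East, West, Central}: C1→East 2·15=30, C2→North 4·8=32, C3→West 5·4=20, C4→North 3·17=51, C5→West 6·20=120, C6→East 5·5=25. Service 278; fixed 687; total 965.

Total cost: 965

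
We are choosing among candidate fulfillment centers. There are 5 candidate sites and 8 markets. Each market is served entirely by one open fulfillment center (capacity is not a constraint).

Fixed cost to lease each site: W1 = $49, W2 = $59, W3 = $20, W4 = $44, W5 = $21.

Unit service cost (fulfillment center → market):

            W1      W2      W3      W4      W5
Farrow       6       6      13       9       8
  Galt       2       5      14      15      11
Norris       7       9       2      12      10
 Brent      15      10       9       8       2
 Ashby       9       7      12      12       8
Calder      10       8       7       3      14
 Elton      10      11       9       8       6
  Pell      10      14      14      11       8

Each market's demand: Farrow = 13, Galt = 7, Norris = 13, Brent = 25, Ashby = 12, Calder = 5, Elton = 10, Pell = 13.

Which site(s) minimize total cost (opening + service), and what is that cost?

Open W1, W3 and W5; minimum total cost 553.

For any fixed open set, each market goes to its cheapest open site; total = fixed + service.
{W1, W3, W5}: Farrow→W1 6·13=78, Galt→W1 2·7=14, Norris→W3 2·13=26, Brent→W5 2·25=50, Ashby→W5 8·12=96, Calder→W3 7·5=35, Elton→W5 6·10=60, Pell→W5 8·13=104. Service 463; fixed 90; total 553.
{W2, W3, W5}: service 472 + fixed 100 = 572
{W1, W3, W4, W5}: service 443 + fixed 134 = 577
{W1, W2, W3, W4, W5}: service 431 + fixed 193 = 624
No other subset beats 553.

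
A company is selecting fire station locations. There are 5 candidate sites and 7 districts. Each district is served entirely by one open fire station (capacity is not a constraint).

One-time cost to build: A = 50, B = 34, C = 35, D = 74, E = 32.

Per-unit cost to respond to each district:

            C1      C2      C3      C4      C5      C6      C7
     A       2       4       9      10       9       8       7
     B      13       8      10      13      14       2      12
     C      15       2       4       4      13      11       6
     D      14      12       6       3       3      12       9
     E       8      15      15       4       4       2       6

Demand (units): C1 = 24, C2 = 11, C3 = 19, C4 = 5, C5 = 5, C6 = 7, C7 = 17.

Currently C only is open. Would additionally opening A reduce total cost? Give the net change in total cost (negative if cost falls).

Yes — net change −303 (cost falls by 303).

Current service cost with {C}: 722.
Adding A: each district re-picks its cheapest; new service cost 369, saving 353.
Extra fixed cost: 50. Net change = 50 − 353 = -303.
(Totals: 757 → 454.)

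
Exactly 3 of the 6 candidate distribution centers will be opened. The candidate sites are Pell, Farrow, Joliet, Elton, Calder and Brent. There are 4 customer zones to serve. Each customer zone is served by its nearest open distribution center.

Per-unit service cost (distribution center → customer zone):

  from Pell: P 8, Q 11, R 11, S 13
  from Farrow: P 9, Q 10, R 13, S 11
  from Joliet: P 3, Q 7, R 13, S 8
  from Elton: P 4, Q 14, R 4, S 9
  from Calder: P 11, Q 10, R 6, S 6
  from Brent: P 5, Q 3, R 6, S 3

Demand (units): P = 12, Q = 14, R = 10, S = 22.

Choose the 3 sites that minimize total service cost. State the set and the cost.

Choose Joliet, Elton and Brent; total service cost 184.

With exactly 3 open, each customer zone uses its cheapest among the chosen.
{Joliet, Elton, Brent}: P→Joliet 3·12=36, Q→Brent 3·14=42, R→Elton 4·10=40, S→Brent 3·22=66. Service cost 184.
{Pell, Elton, Brent}: service cost 196
{Farrow, Elton, Brent}: service cost 196
Among all 20 size-3 choices, {Joliet, Elton, Brent} is lowest.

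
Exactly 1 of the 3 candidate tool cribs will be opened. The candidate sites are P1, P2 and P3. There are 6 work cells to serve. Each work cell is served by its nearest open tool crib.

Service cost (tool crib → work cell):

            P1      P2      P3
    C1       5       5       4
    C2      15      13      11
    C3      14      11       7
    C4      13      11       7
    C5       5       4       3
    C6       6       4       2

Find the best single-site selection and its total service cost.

With exactly 1 open, each work cell uses its cheapest among the chosen.
{P3}: C1→P3 4, C2→P3 11, C3→P3 7, C4→P3 7, C5→P3 3, C6→P3 2. Service cost 34.
{P2}: service cost 48
{P1}: service cost 58
Among all 3 size-1 choices, {P3} is lowest.

Choose P3 only; total service cost 34.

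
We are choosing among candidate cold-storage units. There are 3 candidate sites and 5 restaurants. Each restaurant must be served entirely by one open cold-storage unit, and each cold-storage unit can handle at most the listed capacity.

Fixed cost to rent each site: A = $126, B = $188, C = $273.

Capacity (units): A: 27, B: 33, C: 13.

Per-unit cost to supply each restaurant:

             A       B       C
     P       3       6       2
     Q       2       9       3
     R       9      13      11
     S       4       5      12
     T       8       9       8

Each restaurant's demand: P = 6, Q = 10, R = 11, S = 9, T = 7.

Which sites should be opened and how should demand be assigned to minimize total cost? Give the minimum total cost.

Open {A, B}: P→A 3·6=18, Q→A 2·10=20, R→A 9·11=99, S→B 5·9=45, T→B 9·7=63.
Loads: A carries 27/27, B carries 16/33. Service 245; fixed 314; total 559.
Next best feasible plan costs 577.

Minimum total cost: 559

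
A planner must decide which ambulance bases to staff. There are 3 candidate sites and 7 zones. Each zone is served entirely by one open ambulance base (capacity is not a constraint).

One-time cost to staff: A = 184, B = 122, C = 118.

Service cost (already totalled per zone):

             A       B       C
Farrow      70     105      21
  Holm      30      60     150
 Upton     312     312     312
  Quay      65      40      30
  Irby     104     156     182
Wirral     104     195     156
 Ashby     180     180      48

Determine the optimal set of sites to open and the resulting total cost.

Open A and C; minimum total cost 951.

For any fixed open set, each zone goes to its cheapest open site; total = fixed + service.
{A, C}: Farrow→C 21, Holm→A 30, Upton→A 312, Quay→C 30, Irby→A 104, Wirral→A 104, Ashby→C 48. Service 649; fixed 302; total 951.
{C}: Farrow→C 21, Holm→C 150, Upton→C 312, Quay→C 30, Irby→C 182, Wirral→C 156, Ashby→C 48. Service 899; fixed 118; total 1017.
{B, C}: Farrow→C 21, Holm→B 60, Upton→B 312, Quay→C 30, Irby→B 156, Wirral→C 156, Ashby→C 48. Service 783; fixed 240; total 1023.
{A, B, C}: service 649 + fixed 424 = 1073
No other subset beats 951.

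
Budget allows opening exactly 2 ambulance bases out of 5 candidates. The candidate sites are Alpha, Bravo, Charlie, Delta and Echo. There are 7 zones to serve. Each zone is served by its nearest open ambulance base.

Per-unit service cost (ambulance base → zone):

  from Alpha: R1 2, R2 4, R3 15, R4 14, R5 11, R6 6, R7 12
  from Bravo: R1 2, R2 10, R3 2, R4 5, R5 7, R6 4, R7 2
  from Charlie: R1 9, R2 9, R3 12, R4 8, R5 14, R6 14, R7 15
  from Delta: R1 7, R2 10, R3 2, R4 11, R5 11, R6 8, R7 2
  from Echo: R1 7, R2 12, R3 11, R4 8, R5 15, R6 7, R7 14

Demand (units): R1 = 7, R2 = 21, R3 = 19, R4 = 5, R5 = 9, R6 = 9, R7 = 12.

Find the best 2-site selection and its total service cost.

With exactly 2 open, each zone uses its cheapest among the chosen.
{Alpha, Bravo}: R1→Alpha 2·7=14, R2→Alpha 4·21=84, R3→Bravo 2·19=38, R4→Bravo 5·5=25, R5→Bravo 7·9=63, R6→Bravo 4·9=36, R7→Bravo 2·12=24. Service cost 284.
{Alpha, Delta}: service cost 368
{Bravo, Charlie}: service cost 389
Among all 10 size-2 choices, {Alpha, Bravo} is lowest.

Choose Alpha and Bravo; total service cost 284.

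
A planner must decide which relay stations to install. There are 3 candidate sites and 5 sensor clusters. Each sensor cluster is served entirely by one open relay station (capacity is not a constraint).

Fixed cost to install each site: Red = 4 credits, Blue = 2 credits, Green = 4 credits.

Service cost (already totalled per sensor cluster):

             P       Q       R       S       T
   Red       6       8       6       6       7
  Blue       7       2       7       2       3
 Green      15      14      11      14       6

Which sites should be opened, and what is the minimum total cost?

Open Blue only; minimum total cost 23.

For any fixed open set, each sensor cluster goes to its cheapest open site; total = fixed + service.
{Blue}: P→Blue 7, Q→Blue 2, R→Blue 7, S→Blue 2, T→Blue 3. Service 21; fixed 2; total 23.
{Red, Blue}: service 19 + fixed 6 = 25
{Blue, Green}: P→Blue 7, Q→Blue 2, R→Blue 7, S→Blue 2, T→Blue 3. Service 21; fixed 6; total 27.
{Red, Blue, Green}: service 19 + fixed 10 = 29
(All 7 nonempty subsets were checked; Blue only is lowest.)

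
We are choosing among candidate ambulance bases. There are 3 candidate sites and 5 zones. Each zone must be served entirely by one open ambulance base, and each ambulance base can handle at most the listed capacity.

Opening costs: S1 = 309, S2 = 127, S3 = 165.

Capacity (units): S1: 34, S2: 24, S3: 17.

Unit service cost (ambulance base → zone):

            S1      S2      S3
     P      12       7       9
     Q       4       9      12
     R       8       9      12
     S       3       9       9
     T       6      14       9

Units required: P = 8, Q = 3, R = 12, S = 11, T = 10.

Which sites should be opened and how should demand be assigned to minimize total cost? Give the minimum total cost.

Minimum total cost: 705

Open {S1, S2}: P→S2 7·8=56, Q→S1 4·3=12, R→S2 9·12=108, S→S1 3·11=33, T→S1 6·10=60.
Loads: S1 carries 24/34, S2 carries 20/24. Service 269; fixed 436; total 705.
Next best feasible plan costs 708.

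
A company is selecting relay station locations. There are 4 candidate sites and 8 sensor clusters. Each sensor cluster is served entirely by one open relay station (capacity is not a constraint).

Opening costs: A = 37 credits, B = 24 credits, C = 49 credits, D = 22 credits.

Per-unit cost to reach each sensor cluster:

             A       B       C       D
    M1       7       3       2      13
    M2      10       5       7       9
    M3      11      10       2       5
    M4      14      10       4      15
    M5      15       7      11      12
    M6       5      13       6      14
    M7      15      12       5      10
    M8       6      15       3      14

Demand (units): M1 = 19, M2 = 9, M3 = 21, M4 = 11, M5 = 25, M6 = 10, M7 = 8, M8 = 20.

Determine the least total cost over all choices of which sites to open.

Minimum total cost: 577

For any fixed open set, each sensor cluster goes to its cheapest open site; total = fixed + service.
{B, C}: M1→C 2·19=38, M2→B 5·9=45, M3→C 2·21=42, M4→C 4·11=44, M5→B 7·25=175, M6→C 6·10=60, M7→C 5·8=40, M8→C 3·20=60. Service 504; fixed 73; total 577.
{B, C, D}: service 504 + fixed 95 = 599
{A, B, C}: service 494 + fixed 110 = 604
{A, B, C, D}: service 494 + fixed 132 = 626
No other subset beats 577.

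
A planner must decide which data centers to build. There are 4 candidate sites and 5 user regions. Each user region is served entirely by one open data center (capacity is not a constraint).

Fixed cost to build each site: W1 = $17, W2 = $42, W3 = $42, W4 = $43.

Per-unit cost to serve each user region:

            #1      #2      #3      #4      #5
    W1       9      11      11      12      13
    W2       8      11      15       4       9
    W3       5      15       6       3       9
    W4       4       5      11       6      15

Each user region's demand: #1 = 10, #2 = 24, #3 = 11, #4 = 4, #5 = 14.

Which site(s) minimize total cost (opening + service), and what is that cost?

For any fixed open set, each user region goes to its cheapest open site; total = fixed + service.
{W3, W4}: #1→W4 4·10=40, #2→W4 5·24=120, #3→W3 6·11=66, #4→W3 3·4=12, #5→W3 9·14=126. Service 364; fixed 85; total 449.
{W1, W3, W4}: service 364 + fixed 102 = 466
{W2, W3, W4}: service 364 + fixed 127 = 491
{W1, W2, W3, W4}: service 364 + fixed 144 = 508
No other subset beats 449.

Open W3 and W4; minimum total cost 449.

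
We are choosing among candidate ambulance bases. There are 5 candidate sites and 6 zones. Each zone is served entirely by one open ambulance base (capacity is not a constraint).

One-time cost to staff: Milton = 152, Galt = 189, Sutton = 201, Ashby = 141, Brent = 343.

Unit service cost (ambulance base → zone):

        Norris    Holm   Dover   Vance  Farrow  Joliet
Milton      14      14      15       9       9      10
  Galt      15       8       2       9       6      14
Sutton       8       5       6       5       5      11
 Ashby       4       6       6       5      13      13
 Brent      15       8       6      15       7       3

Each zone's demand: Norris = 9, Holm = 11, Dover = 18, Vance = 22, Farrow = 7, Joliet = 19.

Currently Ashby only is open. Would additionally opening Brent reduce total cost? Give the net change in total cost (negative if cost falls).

No — net change +111 (cost rises by 111).

Current service cost with {Ashby}: 658.
Adding Brent: each zone re-picks its cheapest; new service cost 426, saving 232.
Extra fixed cost: 343. Net change = 343 − 232 = 111.
(Totals: 799 → 910.)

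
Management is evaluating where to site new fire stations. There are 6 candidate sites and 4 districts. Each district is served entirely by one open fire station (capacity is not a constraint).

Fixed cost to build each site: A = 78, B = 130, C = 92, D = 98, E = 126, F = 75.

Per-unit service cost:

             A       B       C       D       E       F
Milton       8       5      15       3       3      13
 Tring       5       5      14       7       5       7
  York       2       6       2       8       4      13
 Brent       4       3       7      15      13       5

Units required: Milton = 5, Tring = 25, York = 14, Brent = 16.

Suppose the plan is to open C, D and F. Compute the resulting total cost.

Each district is assigned to its cheapest site among the open ones.
{C, D, F}: Milton→D 3·5=15, Tring→D 7·25=175, York→C 2·14=28, Brent→F 5·16=80. Service 298; fixed 265; total 563.

Total cost: 563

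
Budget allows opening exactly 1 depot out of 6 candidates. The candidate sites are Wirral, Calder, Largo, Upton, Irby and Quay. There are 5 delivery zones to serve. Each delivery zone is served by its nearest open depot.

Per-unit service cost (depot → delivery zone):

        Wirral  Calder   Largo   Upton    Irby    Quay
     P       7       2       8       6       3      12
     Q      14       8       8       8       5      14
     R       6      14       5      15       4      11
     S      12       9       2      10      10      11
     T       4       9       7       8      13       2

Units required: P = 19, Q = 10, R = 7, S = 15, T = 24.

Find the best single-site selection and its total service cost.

With exactly 1 open, each delivery zone uses its cheapest among the chosen.
{Largo}: P→Largo 8·19=152, Q→Largo 8·10=80, R→Largo 5·7=35, S→Largo 2·15=30, T→Largo 7·24=168. Service cost 465.
{Calder}: service cost 567
{Wirral}: service cost 591
Among all 6 size-1 choices, {Largo} is lowest.

Choose Largo only; total service cost 465.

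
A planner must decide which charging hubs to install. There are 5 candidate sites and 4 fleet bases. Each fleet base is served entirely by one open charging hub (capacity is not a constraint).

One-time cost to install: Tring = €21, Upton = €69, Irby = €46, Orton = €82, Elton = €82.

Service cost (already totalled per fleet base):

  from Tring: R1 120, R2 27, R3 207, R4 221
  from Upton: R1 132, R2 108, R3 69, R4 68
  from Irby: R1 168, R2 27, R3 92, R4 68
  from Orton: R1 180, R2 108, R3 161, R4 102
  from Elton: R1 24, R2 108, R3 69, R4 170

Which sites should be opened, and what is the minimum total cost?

For any fixed open set, each fleet base goes to its cheapest open site; total = fixed + service.
{Irby, Elton}: R1→Elton 24, R2→Irby 27, R3→Elton 69, R4→Irby 68. Service 188; fixed 128; total 316.
{Tring, Irby, Elton}: service 188 + fixed 149 = 337
{Tring, Upton, Elton}: service 188 + fixed 172 = 360
{Tring, Upton, Irby, Orton, Elton}: R1→Elton 24, R2→Tring 27, R3→Upton 69, R4→Upton 68. Service 188; fixed 300; total 488.
No other subset beats 316.

Open Irby and Elton; minimum total cost 316.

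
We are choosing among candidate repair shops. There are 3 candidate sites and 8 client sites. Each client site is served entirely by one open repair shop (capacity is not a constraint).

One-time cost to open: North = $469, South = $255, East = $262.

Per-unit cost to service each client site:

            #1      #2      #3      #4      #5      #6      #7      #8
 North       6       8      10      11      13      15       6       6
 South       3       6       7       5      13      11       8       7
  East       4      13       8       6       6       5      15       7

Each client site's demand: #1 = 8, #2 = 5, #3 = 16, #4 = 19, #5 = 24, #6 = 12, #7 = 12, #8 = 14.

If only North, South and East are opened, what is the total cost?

Total cost: 1607

Each client site is assigned to its cheapest site among the open ones.
{North, South, East}: #1→South 3·8=24, #2→South 6·5=30, #3→South 7·16=112, #4→South 5·19=95, #5→East 6·24=144, #6→East 5·12=60, #7→North 6·12=72, #8→North 6·14=84. Service 621; fixed 986; total 1607.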